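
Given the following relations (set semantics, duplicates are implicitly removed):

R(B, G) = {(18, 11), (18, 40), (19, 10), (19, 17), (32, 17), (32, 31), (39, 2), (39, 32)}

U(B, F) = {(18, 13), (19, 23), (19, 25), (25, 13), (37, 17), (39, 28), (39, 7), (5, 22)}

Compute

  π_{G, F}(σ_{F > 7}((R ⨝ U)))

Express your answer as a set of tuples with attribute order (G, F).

{(10, 23), (10, 25), (11, 13), (17, 23), (17, 25), (2, 28), (32, 28), (40, 13)}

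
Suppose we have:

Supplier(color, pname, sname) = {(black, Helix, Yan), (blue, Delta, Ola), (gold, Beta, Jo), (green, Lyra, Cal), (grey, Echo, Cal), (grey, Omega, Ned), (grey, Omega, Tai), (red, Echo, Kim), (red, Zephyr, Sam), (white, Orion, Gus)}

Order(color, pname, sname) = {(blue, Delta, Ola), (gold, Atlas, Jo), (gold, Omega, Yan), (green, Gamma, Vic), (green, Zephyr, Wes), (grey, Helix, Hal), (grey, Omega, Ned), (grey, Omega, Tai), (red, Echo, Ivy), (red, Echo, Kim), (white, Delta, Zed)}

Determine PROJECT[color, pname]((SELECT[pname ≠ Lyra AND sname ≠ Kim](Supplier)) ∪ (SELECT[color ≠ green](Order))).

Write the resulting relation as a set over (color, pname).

Filtering on pname ≠ Lyra AND sname ≠ Kim leaves {(black, Helix, Yan), (blue, Delta, Ola), (gold, Beta, Jo), (grey, Echo, Cal), (grey, Omega, Ned), (grey, Omega, Tai), (red, Zephyr, Sam), (white, Orion, Gus)}.
Filtering on color ≠ green leaves {(blue, Delta, Ola), (gold, Atlas, Jo), (gold, Omega, Yan), (grey, Helix, Hal), (grey, Omega, Ned), (grey, Omega, Tai), (red, Echo, Ivy), (red, Echo, Kim), (white, Delta, Zed)}.
Union: {(black, Helix, Yan), (blue, Delta, Ola), (gold, Beta, Jo), (grey, Echo, Cal), (grey, Omega, Ned), (grey, Omega, Tai), (red, Zephyr, Sam), (white, Orion, Gus)} with {(blue, Delta, Ola), (gold, Atlas, Jo), (gold, Omega, Yan), (grey, Helix, Hal), (grey, Omega, Ned), (grey, Omega, Tai), (red, Echo, Ivy), (red, Echo, Kim), (white, Delta, Zed)} → {(black, Helix, Yan), (blue, Delta, Ola), (gold, Atlas, Jo), (gold, Beta, Jo), (gold, Omega, Yan), (grey, Echo, Cal), (grey, Helix, Hal), (grey, Omega, Ned), (grey, Omega, Tai), (red, Echo, Ivy), (red, Echo, Kim), (red, Zephyr, Sam), (white, Delta, Zed), (white, Orion, Gus)}
Projecting to color, pname (2 duplicate(s) eliminated): {(black, Helix), (blue, Delta), (gold, Atlas), (gold, Beta), (gold, Omega), (grey, Echo), (grey, Helix), (grey, Omega), (red, Echo), (red, Zephyr), (white, Delta), (white, Orion)}

{(black, Helix), (blue, Delta), (gold, Atlas), (gold, Beta), (gold, Omega), (grey, Echo), (grey, Helix), (grey, Omega), (red, Echo), (red, Zephyr), (white, Delta), (white, Orion)}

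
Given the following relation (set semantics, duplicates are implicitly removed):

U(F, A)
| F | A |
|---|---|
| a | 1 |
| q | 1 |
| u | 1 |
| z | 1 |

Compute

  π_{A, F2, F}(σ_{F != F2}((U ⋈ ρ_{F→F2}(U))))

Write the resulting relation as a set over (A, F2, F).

{(1, a, q), (1, a, u), (1, a, z), (1, q, a), (1, q, u), (1, q, z), (1, u, a), (1, u, q), (1, u, z), (1, z, a), (1, z, q), (1, z, u)}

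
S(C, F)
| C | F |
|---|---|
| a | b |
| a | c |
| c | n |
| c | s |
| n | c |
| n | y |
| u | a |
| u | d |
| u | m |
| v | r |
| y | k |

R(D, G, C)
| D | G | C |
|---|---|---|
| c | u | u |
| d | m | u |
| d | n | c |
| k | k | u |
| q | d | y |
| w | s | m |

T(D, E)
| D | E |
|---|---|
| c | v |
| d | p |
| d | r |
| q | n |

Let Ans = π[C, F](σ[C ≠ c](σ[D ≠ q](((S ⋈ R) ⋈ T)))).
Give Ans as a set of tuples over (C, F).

{(u, a), (u, d), (u, m)}

S ⋈ R (natural join on C): {(c, n, d, n), (c, s, d, n), (u, a, c, u), (u, a, d, m), (u, a, k, k), (u, d, c, u), (u, d, d, m), (u, d, k, k), (u, m, c, u), (u, m, d, m), (u, m, k, k), (y, k, q, d)}
(S ⋈ R) ⋈ T (natural join on D): {(c, n, d, n, p), (c, n, d, n, r), (c, s, d, n, p), (c, s, d, n, r), (u, a, c, u, v), (u, a, d, m, p), (u, a, d, m, r), (u, d, c, u, v), (u, d, d, m, p), (u, d, d, m, r), (u, m, c, u, v), (u, m, d, m, p), (u, m, d, m, r), (y, k, q, d, n)}
σ[D ≠ q]: keep tuples satisfying D ≠ q → {(c, n, d, n, p), (c, n, d, n, r), (c, s, d, n, p), (c, s, d, n, r), (u, a, c, u, v), (u, a, d, m, p), (u, a, d, m, r), (u, d, c, u, v), (u, d, d, m, p), (u, d, d, m, r), (u, m, c, u, v), (u, m, d, m, p), (u, m, d, m, r)}
σ[C ≠ c]: keep tuples satisfying C ≠ c → {(u, a, c, u, v), (u, a, d, m, p), (u, a, d, m, r), (u, d, c, u, v), (u, d, d, m, p), (u, d, d, m, r), (u, m, c, u, v), (u, m, d, m, p), (u, m, d, m, r)}
Projecting to C, F (6 duplicate(s) eliminated): {(u, a), (u, d), (u, m)}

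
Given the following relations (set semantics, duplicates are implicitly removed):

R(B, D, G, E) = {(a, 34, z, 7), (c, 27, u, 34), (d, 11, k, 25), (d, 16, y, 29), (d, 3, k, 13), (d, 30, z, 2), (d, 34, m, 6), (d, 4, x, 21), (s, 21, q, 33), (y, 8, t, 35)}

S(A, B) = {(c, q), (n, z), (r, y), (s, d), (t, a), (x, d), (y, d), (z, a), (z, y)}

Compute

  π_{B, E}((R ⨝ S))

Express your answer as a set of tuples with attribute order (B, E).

Joining R and S on B yields {(a, 34, z, 7, t), (a, 34, z, 7, z), (d, 11, k, 25, s), (d, 11, k, 25, x), (d, 11, k, 25, y), (d, 16, y, 29, s), (d, 16, y, 29, x), (d, 16, y, 29, y), (d, 3, k, 13, s), (d, 3, k, 13, x), (d, 3, k, 13, y), (d, 30, z, 2, s), (d, 30, z, 2, x), (d, 30, z, 2, y), (d, 34, m, 6, s), (d, 34, m, 6, x), (d, 34, m, 6, y), (d, 4, x, 21, s), (d, 4, x, 21, x), (d, 4, x, 21, y), (y, 8, t, 35, r), (y, 8, t, 35, z)}.
π[B, E]: project onto (B, E) (14 duplicate(s) eliminated) → {(a, 7), (d, 13), (d, 2), (d, 21), (d, 25), (d, 29), (d, 6), (y, 35)}

{(a, 7), (d, 13), (d, 2), (d, 21), (d, 25), (d, 29), (d, 6), (y, 35)}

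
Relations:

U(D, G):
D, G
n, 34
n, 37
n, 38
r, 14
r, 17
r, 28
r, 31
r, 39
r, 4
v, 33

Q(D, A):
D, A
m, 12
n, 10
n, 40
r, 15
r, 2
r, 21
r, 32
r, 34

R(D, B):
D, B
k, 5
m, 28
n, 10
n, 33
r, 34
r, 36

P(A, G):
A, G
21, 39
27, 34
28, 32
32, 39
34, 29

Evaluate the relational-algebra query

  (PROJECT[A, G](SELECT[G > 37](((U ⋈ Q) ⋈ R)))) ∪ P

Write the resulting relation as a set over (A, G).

{(10, 38), (15, 39), (2, 39), (21, 39), (27, 34), (28, 32), (32, 39), (34, 29), (34, 39), (40, 38)}

Joining U and Q on D yields {(n, 34, 10), (n, 34, 40), (n, 37, 10), (n, 37, 40), (n, 38, 10), (n, 38, 40), (r, 14, 15), (r, 14, 2), (r, 14, 21), (r, 14, 32), (r, 14, 34), (r, 17, 15), (r, 17, 2), (r, 17, 21), (r, 17, 32), (r, 17, 34), (r, 28, 15), (r, 28, 2), (r, 28, 21), (r, 28, 32), (r, 28, 34), (r, 31, 15), (r, 31, 2), (r, 31, 21), (r, 31, 32), (r, 31, 34), (r, 39, 15), (r, 39, 2), (r, 39, 21), (r, 39, 32), (r, 39, 34), (r, 4, 15), (r, 4, 2), (r, 4, 21), (r, 4, 32), (r, 4, 34)}.
Joining (U ⋈ Q) and R on D yields {(n, 34, 10, 10), (n, 34, 10, 33), (n, 34, 40, 10), (n, 34, 40, 33), (n, 37, 10, 10), (n, 37, 10, 33), (n, 37, 40, 10), (n, 37, 40, 33), (n, 38, 10, 10), (n, 38, 10, 33), (n, 38, 40, 10), (n, 38, 40, 33), (r, 14, 15, 34), (r, 14, 15, 36), (r, 14, 2, 34), (r, 14, 2, 36), (r, 14, 21, 34), (r, 14, 21, 36), (r, 14, 32, 34), (r, 14, 32, 36), (r, 14, 34, 34), (r, 14, 34, 36), (r, 17, 15, 34), (r, 17, 15, 36), (r, 17, 2, 34), (r, 17, 2, 36), (r, 17, 21, 34), (r, 17, 21, 36), (r, 17, 32, 34), (r, 17, 32, 36), (r, 17, 34, 34), (r, 17, 34, 36), (r, 28, 15, 34), (r, 28, 15, 36), (r, 28, 2, 34), (r, 28, 2, 36), (r, 28, 21, 34), (r, 28, 21, 36), (r, 28, 32, 34), (r, 28, 32, 36), (r, 28, 34, 34), (r, 28, 34, 36), (r, 31, 15, 34), (r, 31, 15, 36), (r, 31, 2, 34), (r, 31, 2, 36), (r, 31, 21, 34), (r, 31, 21, 36), (r, 31, 32, 34), (r, 31, 32, 36), (r, 31, 34, 34), (r, 31, 34, 36), (r, 39, 15, 34), (r, 39, 15, 36), (r, 39, 2, 34), (r, 39, 2, 36), (r, 39, 21, 34), (r, 39, 21, 36), (r, 39, 32, 34), (r, 39, 32, 36), (r, 39, 34, 34), (r, 39, 34, 36), (r, 4, 15, 34), (r, 4, 15, 36), (r, 4, 2, 34), (r, 4, 2, 36), (r, 4, 21, 34), (r, 4, 21, 36), (r, 4, 32, 34), (r, 4, 32, 36), (r, 4, 34, 34), (r, 4, 34, 36)}.
Apply σ_{G > 37}; surviving tuples: {(n, 38, 10, 10), (n, 38, 10, 33), (n, 38, 40, 10), (n, 38, 40, 33), (r, 39, 15, 34), (r, 39, 15, 36), (r, 39, 2, 34), (r, 39, 2, 36), (r, 39, 21, 34), (r, 39, 21, 36), (r, 39, 32, 34), (r, 39, 32, 36), (r, 39, 34, 34), (r, 39, 34, 36)}
Keep only column(s) A, G (7 duplicate(s) eliminated): {(10, 38), (15, 39), (2, 39), (21, 39), (32, 39), (34, 39), (40, 38)}
Set union of the two operands is {(10, 38), (15, 39), (2, 39), (21, 39), (27, 34), (28, 32), (32, 39), (34, 29), (34, 39), (40, 38)}.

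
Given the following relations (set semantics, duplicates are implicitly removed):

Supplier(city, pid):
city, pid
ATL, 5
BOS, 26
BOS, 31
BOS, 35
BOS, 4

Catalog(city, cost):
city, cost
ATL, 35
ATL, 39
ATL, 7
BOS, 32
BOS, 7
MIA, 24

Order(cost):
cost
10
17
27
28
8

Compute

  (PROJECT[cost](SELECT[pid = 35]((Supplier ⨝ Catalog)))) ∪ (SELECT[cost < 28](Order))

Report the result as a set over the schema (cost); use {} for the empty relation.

{10, 17, 27, 32, 7, 8}

Natural join on city: {(ATL, 5, 35), (ATL, 5, 39), (ATL, 5, 7), (BOS, 26, 32), (BOS, 26, 7), (BOS, 31, 32), (BOS, 31, 7), (BOS, 35, 32), (BOS, 35, 7), (BOS, 4, 32), (BOS, 4, 7)}
Apply σ_{pid = 35}; surviving tuples: {(BOS, 35, 32), (BOS, 35, 7)}
Projecting to cost: {32, 7}
Apply σ_{cost < 28}; surviving tuples: {10, 17, 27, 8}
Set union of the two operands is {10, 17, 27, 32, 7, 8}.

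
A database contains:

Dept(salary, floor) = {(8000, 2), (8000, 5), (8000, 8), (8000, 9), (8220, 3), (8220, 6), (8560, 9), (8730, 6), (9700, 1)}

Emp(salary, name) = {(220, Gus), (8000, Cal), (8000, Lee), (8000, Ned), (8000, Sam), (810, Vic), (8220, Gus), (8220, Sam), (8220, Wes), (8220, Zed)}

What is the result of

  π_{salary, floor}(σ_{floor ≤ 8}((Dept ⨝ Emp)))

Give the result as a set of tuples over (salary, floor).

{(8000, 2), (8000, 5), (8000, 8), (8220, 3), (8220, 6)}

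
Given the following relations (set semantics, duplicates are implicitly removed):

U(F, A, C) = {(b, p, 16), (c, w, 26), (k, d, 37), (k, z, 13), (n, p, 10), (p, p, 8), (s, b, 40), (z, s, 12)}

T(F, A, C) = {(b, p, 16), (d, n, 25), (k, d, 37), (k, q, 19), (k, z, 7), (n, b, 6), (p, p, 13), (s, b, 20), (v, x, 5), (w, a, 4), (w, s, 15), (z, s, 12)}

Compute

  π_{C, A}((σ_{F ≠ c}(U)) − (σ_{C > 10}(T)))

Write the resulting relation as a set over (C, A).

{(10, p), (13, z), (40, b), (8, p)}

Filtering on F ≠ c leaves {(b, p, 16), (k, d, 37), (k, z, 13), (n, p, 10), (p, p, 8), (s, b, 40), (z, s, 12)}.
Filtering on C > 10 leaves {(b, p, 16), (d, n, 25), (k, d, 37), (k, q, 19), (p, p, 13), (s, b, 20), (w, s, 15), (z, s, 12)}.
Set difference of the two operands is {(k, z, 13), (n, p, 10), (p, p, 8), (s, b, 40)}.
π[C, A]: project onto (C, A) → {(10, p), (13, z), (40, b), (8, p)}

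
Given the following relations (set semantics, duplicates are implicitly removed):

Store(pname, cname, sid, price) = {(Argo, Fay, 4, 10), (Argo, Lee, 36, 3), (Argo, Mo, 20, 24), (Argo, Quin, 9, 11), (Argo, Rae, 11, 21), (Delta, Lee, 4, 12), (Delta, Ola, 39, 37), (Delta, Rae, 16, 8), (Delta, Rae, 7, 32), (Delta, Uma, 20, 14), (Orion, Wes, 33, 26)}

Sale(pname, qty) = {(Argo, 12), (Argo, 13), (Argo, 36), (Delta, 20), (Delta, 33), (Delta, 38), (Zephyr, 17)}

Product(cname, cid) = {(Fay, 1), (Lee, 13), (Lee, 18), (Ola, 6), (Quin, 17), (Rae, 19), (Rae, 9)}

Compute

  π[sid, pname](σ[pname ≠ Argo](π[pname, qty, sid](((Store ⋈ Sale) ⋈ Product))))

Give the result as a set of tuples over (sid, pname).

Joining Store and Sale on pname yields {(Argo, Fay, 4, 10, 12), (Argo, Fay, 4, 10, 13), (Argo, Fay, 4, 10, 36), (Argo, Lee, 36, 3, 12), (Argo, Lee, 36, 3, 13), (Argo, Lee, 36, 3, 36), (Argo, Mo, 20, 24, 12), (Argo, Mo, 20, 24, 13), (Argo, Mo, 20, 24, 36), (Argo, Quin, 9, 11, 12), (Argo, Quin, 9, 11, 13), (Argo, Quin, 9, 11, 36), (Argo, Rae, 11, 21, 12), (Argo, Rae, 11, 21, 13), (Argo, Rae, 11, 21, 36), (Delta, Lee, 4, 12, 20), (Delta, Lee, 4, 12, 33), (Delta, Lee, 4, 12, 38), (Delta, Ola, 39, 37, 20), (Delta, Ola, 39, 37, 33), (Delta, Ola, 39, 37, 38), (Delta, Rae, 16, 8, 20), (Delta, Rae, 16, 8, 33), (Delta, Rae, 16, 8, 38), (Delta, Rae, 7, 32, 20), (Delta, Rae, 7, 32, 33), (Delta, Rae, 7, 32, 38), (Delta, Uma, 20, 14, 20), (Delta, Uma, 20, 14, 33), (Delta, Uma, 20, 14, 38)}.
Joining (Store ⋈ Sale) and Product on cname yields {(Argo, Fay, 4, 10, 12, 1), (Argo, Fay, 4, 10, 13, 1), (Argo, Fay, 4, 10, 36, 1), (Argo, Lee, 36, 3, 12, 13), (Argo, Lee, 36, 3, 12, 18), (Argo, Lee, 36, 3, 13, 13), (Argo, Lee, 36, 3, 13, 18), (Argo, Lee, 36, 3, 36, 13), (Argo, Lee, 36, 3, 36, 18), (Argo, Quin, 9, 11, 12, 17), (Argo, Quin, 9, 11, 13, 17), (Argo, Quin, 9, 11, 36, 17), (Argo, Rae, 11, 21, 12, 19), (Argo, Rae, 11, 21, 12, 9), (Argo, Rae, 11, 21, 13, 19), (Argo, Rae, 11, 21, 13, 9), (Argo, Rae, 11, 21, 36, 19), (Argo, Rae, 11, 21, 36, 9), (Delta, Lee, 4, 12, 20, 13), (Delta, Lee, 4, 12, 20, 18), (Delta, Lee, 4, 12, 33, 13), (Delta, Lee, 4, 12, 33, 18), (Delta, Lee, 4, 12, 38, 13), (Delta, Lee, 4, 12, 38, 18), (Delta, Ola, 39, 37, 20, 6), (Delta, Ola, 39, 37, 33, 6), (Delta, Ola, 39, 37, 38, 6), (Delta, Rae, 16, 8, 20, 19), (Delta, Rae, 16, 8, 20, 9), (Delta, Rae, 16, 8, 33, 19), (Delta, Rae, 16, 8, 33, 9), (Delta, Rae, 16, 8, 38, 19), (Delta, Rae, 16, 8, 38, 9), (Delta, Rae, 7, 32, 20, 19), (Delta, Rae, 7, 32, 20, 9), (Delta, Rae, 7, 32, 33, 19), (Delta, Rae, 7, 32, 33, 9), (Delta, Rae, 7, 32, 38, 19), (Delta, Rae, 7, 32, 38, 9)}.
Projecting to pname, qty, sid (15 duplicate(s) eliminated): {(Argo, 12, 11), (Argo, 12, 36), (Argo, 12, 4), (Argo, 12, 9), (Argo, 13, 11), (Argo, 13, 36), (Argo, 13, 4), (Argo, 13, 9), (Argo, 36, 11), (Argo, 36, 36), (Argo, 36, 4), (Argo, 36, 9), (Delta, 20, 16), (Delta, 20, 39), (Delta, 20, 4), (Delta, 20, 7), (Delta, 33, 16), (Delta, 33, 39), (Delta, 33, 4), (Delta, 33, 7), (Delta, 38, 16), (Delta, 38, 39), (Delta, 38, 4), (Delta, 38, 7)}
σ[pname ≠ Argo]: keep tuples satisfying pname ≠ Argo → {(Delta, 20, 16), (Delta, 20, 39), (Delta, 20, 4), (Delta, 20, 7), (Delta, 33, 16), (Delta, 33, 39), (Delta, 33, 4), (Delta, 33, 7), (Delta, 38, 16), (Delta, 38, 39), (Delta, 38, 4), (Delta, 38, 7)}
Projecting to sid, pname (8 duplicate(s) eliminated): {(16, Delta), (39, Delta), (4, Delta), (7, Delta)}

{(16, Delta), (39, Delta), (4, Delta), (7, Delta)}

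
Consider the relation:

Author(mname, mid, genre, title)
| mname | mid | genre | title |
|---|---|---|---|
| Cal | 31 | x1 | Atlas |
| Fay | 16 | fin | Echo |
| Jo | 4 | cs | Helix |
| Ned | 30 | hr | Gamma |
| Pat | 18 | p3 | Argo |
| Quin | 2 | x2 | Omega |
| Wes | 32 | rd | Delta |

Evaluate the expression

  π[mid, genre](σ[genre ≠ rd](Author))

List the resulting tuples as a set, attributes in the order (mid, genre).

σ[genre ≠ rd]: keep tuples satisfying genre ≠ rd → {(Cal, 31, x1, Atlas), (Fay, 16, fin, Echo), (Jo, 4, cs, Helix), (Ned, 30, hr, Gamma), (Pat, 18, p3, Argo), (Quin, 2, x2, Omega)}
Keep only column(s) mid, genre: {(16, fin), (18, p3), (2, x2), (30, hr), (31, x1), (4, cs)}

{(16, fin), (18, p3), (2, x2), (30, hr), (31, x1), (4, cs)}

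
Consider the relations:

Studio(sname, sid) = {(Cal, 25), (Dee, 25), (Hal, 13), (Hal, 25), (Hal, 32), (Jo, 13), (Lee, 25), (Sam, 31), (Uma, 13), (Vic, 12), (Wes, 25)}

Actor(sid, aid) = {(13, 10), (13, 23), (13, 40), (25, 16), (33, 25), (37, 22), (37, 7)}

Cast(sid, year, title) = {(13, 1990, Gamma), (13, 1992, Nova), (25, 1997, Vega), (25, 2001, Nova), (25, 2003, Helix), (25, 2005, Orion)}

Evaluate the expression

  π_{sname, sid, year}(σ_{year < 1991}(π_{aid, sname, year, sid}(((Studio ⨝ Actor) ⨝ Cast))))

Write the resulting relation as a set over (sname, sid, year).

{(Hal, 13, 1990), (Jo, 13, 1990), (Uma, 13, 1990)}

Joining Studio and Actor on sid yields {(Cal, 25, 16), (Dee, 25, 16), (Hal, 13, 10), (Hal, 13, 23), (Hal, 13, 40), (Hal, 25, 16), (Jo, 13, 10), (Jo, 13, 23), (Jo, 13, 40), (Lee, 25, 16), (Uma, 13, 10), (Uma, 13, 23), (Uma, 13, 40), (Wes, 25, 16)}.
Joining (Studio ⨝ Actor) and Cast on sid yields {(Cal, 25, 16, 1997, Vega), (Cal, 25, 16, 2001, Nova), (Cal, 25, 16, 2003, Helix), (Cal, 25, 16, 2005, Orion), (Dee, 25, 16, 1997, Vega), (Dee, 25, 16, 2001, Nova), (Dee, 25, 16, 2003, Helix), (Dee, 25, 16, 2005, Orion), (Hal, 13, 10, 1990, Gamma), (Hal, 13, 10, 1992, Nova), (Hal, 13, 23, 1990, Gamma), (Hal, 13, 23, 1992, Nova), (Hal, 13, 40, 1990, Gamma), (Hal, 13, 40, 1992, Nova), (Hal, 25, 16, 1997, Vega), (Hal, 25, 16, 2001, Nova), (Hal, 25, 16, 2003, Helix), (Hal, 25, 16, 2005, Orion), (Jo, 13, 10, 1990, Gamma), (Jo, 13, 10, 1992, Nova), (Jo, 13, 23, 1990, Gamma), (Jo, 13, 23, 1992, Nova), (Jo, 13, 40, 1990, Gamma), (Jo, 13, 40, 1992, Nova), (Lee, 25, 16, 1997, Vega), (Lee, 25, 16, 2001, Nova), (Lee, 25, 16, 2003, Helix), (Lee, 25, 16, 2005, Orion), (Uma, 13, 10, 1990, Gamma), (Uma, 13, 10, 1992, Nova), (Uma, 13, 23, 1990, Gamma), (Uma, 13, 23, 1992, Nova), (Uma, 13, 40, 1990, Gamma), (Uma, 13, 40, 1992, Nova), (Wes, 25, 16, 1997, Vega), (Wes, 25, 16, 2001, Nova), (Wes, 25, 16, 2003, Helix), (Wes, 25, 16, 2005, Orion)}.
π_{aid, sname, year, sid} gives {(10, Hal, 1990, 13), (10, Hal, 1992, 13), (10, Jo, 1990, 13), (10, Jo, 1992, 13), (10, Uma, 1990, 13), (10, Uma, 1992, 13), (16, Cal, 1997, 25), (16, Cal, 2001, 25), (16, Cal, 2003, 25), (16, Cal, 2005, 25), (16, Dee, 1997, 25), (16, Dee, 2001, 25), (16, Dee, 2003, 25), (16, Dee, 2005, 25), (16, Hal, 1997, 25), (16, Hal, 2001, 25), (16, Hal, 2003, 25), (16, Hal, 2005, 25), (16, Lee, 1997, 25), (16, Lee, 2001, 25), (16, Lee, 2003, 25), (16, Lee, 2005, 25), (16, Wes, 1997, 25), (16, Wes, 2001, 25), (16, Wes, 2003, 25), (16, Wes, 2005, 25), (23, Hal, 1990, 13), (23, Hal, 1992, 13), (23, Jo, 1990, 13), (23, Jo, 1992, 13), (23, Uma, 1990, 13), (23, Uma, 1992, 13), (40, Hal, 1990, 13), (40, Hal, 1992, 13), (40, Jo, 1990, 13), (40, Jo, 1992, 13), (40, Uma, 1990, 13), (40, Uma, 1992, 13)}.
Filtering on year < 1991 leaves {(10, Hal, 1990, 13), (10, Jo, 1990, 13), (10, Uma, 1990, 13), (23, Hal, 1990, 13), (23, Jo, 1990, 13), (23, Uma, 1990, 13), (40, Hal, 1990, 13), (40, Jo, 1990, 13), (40, Uma, 1990, 13)}.
π_{sname, sid, year} gives {(Hal, 13, 1990), (Jo, 13, 1990), (Uma, 13, 1990)} (6 duplicate(s) eliminated).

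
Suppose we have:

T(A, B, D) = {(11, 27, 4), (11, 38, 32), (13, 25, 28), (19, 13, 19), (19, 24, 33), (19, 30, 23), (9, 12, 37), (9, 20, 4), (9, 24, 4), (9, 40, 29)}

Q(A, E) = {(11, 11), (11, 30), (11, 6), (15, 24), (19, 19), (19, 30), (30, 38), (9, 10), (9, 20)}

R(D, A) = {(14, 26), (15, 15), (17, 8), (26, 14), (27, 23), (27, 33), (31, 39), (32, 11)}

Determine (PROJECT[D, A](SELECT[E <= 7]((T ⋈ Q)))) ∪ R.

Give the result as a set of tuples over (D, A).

{(14, 26), (15, 15), (17, 8), (26, 14), (27, 23), (27, 33), (31, 39), (32, 11), (4, 11)}

T ⋈ Q (natural join on A): {(11, 27, 4, 11), (11, 27, 4, 30), (11, 27, 4, 6), (11, 38, 32, 11), (11, 38, 32, 30), (11, 38, 32, 6), (19, 13, 19, 19), (19, 13, 19, 30), (19, 24, 33, 19), (19, 24, 33, 30), (19, 30, 23, 19), (19, 30, 23, 30), (9, 12, 37, 10), (9, 12, 37, 20), (9, 20, 4, 10), (9, 20, 4, 20), (9, 24, 4, 10), (9, 24, 4, 20), (9, 40, 29, 10), (9, 40, 29, 20)}
σ[E <= 7]: keep tuples satisfying E <= 7 → {(11, 27, 4, 6), (11, 38, 32, 6)}
π[D, A]: project onto (D, A) → {(32, 11), (4, 11)}
Taking the union: {(14, 26), (15, 15), (17, 8), (26, 14), (27, 23), (27, 33), (31, 39), (32, 11), (4, 11)}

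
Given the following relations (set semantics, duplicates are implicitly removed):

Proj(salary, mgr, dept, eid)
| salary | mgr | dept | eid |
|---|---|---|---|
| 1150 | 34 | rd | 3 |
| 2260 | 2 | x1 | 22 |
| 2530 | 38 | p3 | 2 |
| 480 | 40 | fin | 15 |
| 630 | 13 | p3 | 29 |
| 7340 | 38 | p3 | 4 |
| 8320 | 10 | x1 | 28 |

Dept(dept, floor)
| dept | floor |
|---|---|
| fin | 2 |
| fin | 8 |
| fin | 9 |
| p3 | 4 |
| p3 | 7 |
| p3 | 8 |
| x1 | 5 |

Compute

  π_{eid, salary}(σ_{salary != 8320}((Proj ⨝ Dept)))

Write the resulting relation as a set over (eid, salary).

{(15, 480), (2, 2530), (22, 2260), (29, 630), (4, 7340)}

Joining Proj and Dept on dept yields {(2260, 2, x1, 22, 5), (2530, 38, p3, 2, 4), (2530, 38, p3, 2, 7), (2530, 38, p3, 2, 8), (480, 40, fin, 15, 2), (480, 40, fin, 15, 8), (480, 40, fin, 15, 9), (630, 13, p3, 29, 4), (630, 13, p3, 29, 7), (630, 13, p3, 29, 8), (7340, 38, p3, 4, 4), (7340, 38, p3, 4, 7), (7340, 38, p3, 4, 8), (8320, 10, x1, 28, 5)}.
σ[salary != 8320]: keep tuples satisfying salary != 8320 → {(2260, 2, x1, 22, 5), (2530, 38, p3, 2, 4), (2530, 38, p3, 2, 7), (2530, 38, p3, 2, 8), (480, 40, fin, 15, 2), (480, 40, fin, 15, 8), (480, 40, fin, 15, 9), (630, 13, p3, 29, 4), (630, 13, p3, 29, 7), (630, 13, p3, 29, 8), (7340, 38, p3, 4, 4), (7340, 38, p3, 4, 7), (7340, 38, p3, 4, 8)}
Keep only column(s) eid, salary (8 duplicate(s) eliminated): {(15, 480), (2, 2530), (22, 2260), (29, 630), (4, 7340)}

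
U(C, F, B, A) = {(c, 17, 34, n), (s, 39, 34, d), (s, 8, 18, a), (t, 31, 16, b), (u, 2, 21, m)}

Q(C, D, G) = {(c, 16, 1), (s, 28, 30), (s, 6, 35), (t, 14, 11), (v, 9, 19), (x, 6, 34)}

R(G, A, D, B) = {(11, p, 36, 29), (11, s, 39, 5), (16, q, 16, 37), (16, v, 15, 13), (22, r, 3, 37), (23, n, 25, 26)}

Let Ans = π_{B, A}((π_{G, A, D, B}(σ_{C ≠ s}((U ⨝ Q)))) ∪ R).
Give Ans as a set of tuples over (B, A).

{(13, v), (16, b), (26, n), (29, p), (34, n), (37, q), (37, r), (5, s)}

Natural join on C: {(c, 17, 34, n, 16, 1), (s, 39, 34, d, 28, 30), (s, 39, 34, d, 6, 35), (s, 8, 18, a, 28, 30), (s, 8, 18, a, 6, 35), (t, 31, 16, b, 14, 11)}
Selection C ≠ s: {(c, 17, 34, n, 16, 1), (t, 31, 16, b, 14, 11)}
Keep only column(s) G, A, D, B: {(1, n, 16, 34), (11, b, 14, 16)}
Set union of the two operands is {(1, n, 16, 34), (11, b, 14, 16), (11, p, 36, 29), (11, s, 39, 5), (16, q, 16, 37), (16, v, 15, 13), (22, r, 3, 37), (23, n, 25, 26)}.
Keep only column(s) B, A: {(13, v), (16, b), (26, n), (29, p), (34, n), (37, q), (37, r), (5, s)}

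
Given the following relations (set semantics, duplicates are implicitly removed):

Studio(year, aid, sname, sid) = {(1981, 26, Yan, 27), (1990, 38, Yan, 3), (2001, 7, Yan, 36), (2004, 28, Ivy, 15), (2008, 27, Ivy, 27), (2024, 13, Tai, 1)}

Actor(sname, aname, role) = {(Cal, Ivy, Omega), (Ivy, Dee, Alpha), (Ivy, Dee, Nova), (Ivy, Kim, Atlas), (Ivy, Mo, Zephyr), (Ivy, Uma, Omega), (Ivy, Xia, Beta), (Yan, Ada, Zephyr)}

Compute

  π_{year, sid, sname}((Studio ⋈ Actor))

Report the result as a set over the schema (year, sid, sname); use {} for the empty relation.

Natural join on sname: {(1981, 26, Yan, 27, Ada, Zephyr), (1990, 38, Yan, 3, Ada, Zephyr), (2001, 7, Yan, 36, Ada, Zephyr), (2004, 28, Ivy, 15, Dee, Alpha), (2004, 28, Ivy, 15, Dee, Nova), (2004, 28, Ivy, 15, Kim, Atlas), (2004, 28, Ivy, 15, Mo, Zephyr), (2004, 28, Ivy, 15, Uma, Omega), (2004, 28, Ivy, 15, Xia, Beta), (2008, 27, Ivy, 27, Dee, Alpha), (2008, 27, Ivy, 27, Dee, Nova), (2008, 27, Ivy, 27, Kim, Atlas), (2008, 27, Ivy, 27, Mo, Zephyr), (2008, 27, Ivy, 27, Uma, Omega), (2008, 27, Ivy, 27, Xia, Beta)}
π_{year, sid, sname} gives {(1981, 27, Yan), (1990, 3, Yan), (2001, 36, Yan), (2004, 15, Ivy), (2008, 27, Ivy)} (10 duplicate(s) eliminated).

{(1981, 27, Yan), (1990, 3, Yan), (2001, 36, Yan), (2004, 15, Ivy), (2008, 27, Ivy)}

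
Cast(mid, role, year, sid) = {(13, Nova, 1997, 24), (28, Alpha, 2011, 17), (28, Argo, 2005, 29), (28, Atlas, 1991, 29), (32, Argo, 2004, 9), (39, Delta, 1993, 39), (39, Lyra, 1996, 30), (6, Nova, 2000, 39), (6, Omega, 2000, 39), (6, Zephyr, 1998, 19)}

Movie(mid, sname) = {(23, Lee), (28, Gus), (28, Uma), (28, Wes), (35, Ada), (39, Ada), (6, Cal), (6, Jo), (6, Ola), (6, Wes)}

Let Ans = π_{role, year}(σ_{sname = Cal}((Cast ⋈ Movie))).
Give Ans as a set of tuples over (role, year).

{(Nova, 2000), (Omega, 2000), (Zephyr, 1998)}

Joining Cast and Movie on mid yields {(28, Alpha, 2011, 17, Gus), (28, Alpha, 2011, 17, Uma), (28, Alpha, 2011, 17, Wes), (28, Argo, 2005, 29, Gus), (28, Argo, 2005, 29, Uma), (28, Argo, 2005, 29, Wes), (28, Atlas, 1991, 29, Gus), (28, Atlas, 1991, 29, Uma), (28, Atlas, 1991, 29, Wes), (39, Delta, 1993, 39, Ada), (39, Lyra, 1996, 30, Ada), (6, Nova, 2000, 39, Cal), (6, Nova, 2000, 39, Jo), (6, Nova, 2000, 39, Ola), (6, Nova, 2000, 39, Wes), (6, Omega, 2000, 39, Cal), (6, Omega, 2000, 39, Jo), (6, Omega, 2000, 39, Ola), (6, Omega, 2000, 39, Wes), (6, Zephyr, 1998, 19, Cal), (6, Zephyr, 1998, 19, Jo), (6, Zephyr, 1998, 19, Ola), (6, Zephyr, 1998, 19, Wes)}.
Filtering on sname = Cal leaves {(6, Nova, 2000, 39, Cal), (6, Omega, 2000, 39, Cal), (6, Zephyr, 1998, 19, Cal)}.
Keep only column(s) role, year: {(Nova, 2000), (Omega, 2000), (Zephyr, 1998)}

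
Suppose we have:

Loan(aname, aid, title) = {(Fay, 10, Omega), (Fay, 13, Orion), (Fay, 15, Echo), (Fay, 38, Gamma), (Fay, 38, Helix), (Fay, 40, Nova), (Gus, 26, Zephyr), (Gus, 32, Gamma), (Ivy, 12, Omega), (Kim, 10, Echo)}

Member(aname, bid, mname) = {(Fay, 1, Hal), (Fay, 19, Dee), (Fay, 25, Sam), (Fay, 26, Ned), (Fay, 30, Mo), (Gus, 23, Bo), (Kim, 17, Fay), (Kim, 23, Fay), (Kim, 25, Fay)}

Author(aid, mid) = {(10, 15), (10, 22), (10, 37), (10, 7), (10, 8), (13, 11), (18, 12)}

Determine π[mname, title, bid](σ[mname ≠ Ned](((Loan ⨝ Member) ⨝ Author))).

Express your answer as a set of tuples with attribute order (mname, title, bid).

Joining Loan and Member on aname yields {(Fay, 10, Omega, 1, Hal), (Fay, 10, Omega, 19, Dee), (Fay, 10, Omega, 25, Sam), (Fay, 10, Omega, 26, Ned), (Fay, 10, Omega, 30, Mo), (Fay, 13, Orion, 1, Hal), (Fay, 13, Orion, 19, Dee), (Fay, 13, Orion, 25, Sam), (Fay, 13, Orion, 26, Ned), (Fay, 13, Orion, 30, Mo), (Fay, 15, Echo, 1, Hal), (Fay, 15, Echo, 19, Dee), (Fay, 15, Echo, 25, Sam), (Fay, 15, Echo, 26, Ned), (Fay, 15, Echo, 30, Mo), (Fay, 38, Gamma, 1, Hal), (Fay, 38, Gamma, 19, Dee), (Fay, 38, Gamma, 25, Sam), (Fay, 38, Gamma, 26, Ned), (Fay, 38, Gamma, 30, Mo), (Fay, 38, Helix, 1, Hal), (Fay, 38, Helix, 19, Dee), (Fay, 38, Helix, 25, Sam), (Fay, 38, Helix, 26, Ned), (Fay, 38, Helix, 30, Mo), (Fay, 40, Nova, 1, Hal), (Fay, 40, Nova, 19, Dee), (Fay, 40, Nova, 25, Sam), (Fay, 40, Nova, 26, Ned), (Fay, 40, Nova, 30, Mo), (Gus, 26, Zephyr, 23, Bo), (Gus, 32, Gamma, 23, Bo), (Kim, 10, Echo, 17, Fay), (Kim, 10, Echo, 23, Fay), (Kim, 10, Echo, 25, Fay)}.
Joining (Loan ⨝ Member) and Author on aid yields {(Fay, 10, Omega, 1, Hal, 15), (Fay, 10, Omega, 1, Hal, 22), (Fay, 10, Omega, 1, Hal, 37), (Fay, 10, Omega, 1, Hal, 7), (Fay, 10, Omega, 1, Hal, 8), (Fay, 10, Omega, 19, Dee, 15), (Fay, 10, Omega, 19, Dee, 22), (Fay, 10, Omega, 19, Dee, 37), (Fay, 10, Omega, 19, Dee, 7), (Fay, 10, Omega, 19, Dee, 8), (Fay, 10, Omega, 25, Sam, 15), (Fay, 10, Omega, 25, Sam, 22), (Fay, 10, Omega, 25, Sam, 37), (Fay, 10, Omega, 25, Sam, 7), (Fay, 10, Omega, 25, Sam, 8), (Fay, 10, Omega, 26, Ned, 15), (Fay, 10, Omega, 26, Ned, 22), (Fay, 10, Omega, 26, Ned, 37), (Fay, 10, Omega, 26, Ned, 7), (Fay, 10, Omega, 26, Ned, 8), (Fay, 10, Omega, 30, Mo, 15), (Fay, 10, Omega, 30, Mo, 22), (Fay, 10, Omega, 30, Mo, 37), (Fay, 10, Omega, 30, Mo, 7), (Fay, 10, Omega, 30, Mo, 8), (Fay, 13, Orion, 1, Hal, 11), (Fay, 13, Orion, 19, Dee, 11), (Fay, 13, Orion, 25, Sam, 11), (Fay, 13, Orion, 26, Ned, 11), (Fay, 13, Orion, 30, Mo, 11), (Kim, 10, Echo, 17, Fay, 15), (Kim, 10, Echo, 17, Fay, 22), (Kim, 10, Echo, 17, Fay, 37), (Kim, 10, Echo, 17, Fay, 7), (Kim, 10, Echo, 17, Fay, 8), (Kim, 10, Echo, 23, Fay, 15), (Kim, 10, Echo, 23, Fay, 22), (Kim, 10, Echo, 23, Fay, 37), (Kim, 10, Echo, 23, Fay, 7), (Kim, 10, Echo, 23, Fay, 8), (Kim, 10, Echo, 25, Fay, 15), (Kim, 10, Echo, 25, Fay, 22), (Kim, 10, Echo, 25, Fay, 37), (Kim, 10, Echo, 25, Fay, 7), (Kim, 10, Echo, 25, Fay, 8)}.
Apply σ_{mname ≠ Ned}; surviving tuples: {(Fay, 10, Omega, 1, Hal, 15), (Fay, 10, Omega, 1, Hal, 22), (Fay, 10, Omega, 1, Hal, 37), (Fay, 10, Omega, 1, Hal, 7), (Fay, 10, Omega, 1, Hal, 8), (Fay, 10, Omega, 19, Dee, 15), (Fay, 10, Omega, 19, Dee, 22), (Fay, 10, Omega, 19, Dee, 37), (Fay, 10, Omega, 19, Dee, 7), (Fay, 10, Omega, 19, Dee, 8), (Fay, 10, Omega, 25, Sam, 15), (Fay, 10, Omega, 25, Sam, 22), (Fay, 10, Omega, 25, Sam, 37), (Fay, 10, Omega, 25, Sam, 7), (Fay, 10, Omega, 25, Sam, 8), (Fay, 10, Omega, 30, Mo, 15), (Fay, 10, Omega, 30, Mo, 22), (Fay, 10, Omega, 30, Mo, 37), (Fay, 10, Omega, 30, Mo, 7), (Fay, 10, Omega, 30, Mo, 8), (Fay, 13, Orion, 1, Hal, 11), (Fay, 13, Orion, 19, Dee, 11), (Fay, 13, Orion, 25, Sam, 11), (Fay, 13, Orion, 30, Mo, 11), (Kim, 10, Echo, 17, Fay, 15), (Kim, 10, Echo, 17, Fay, 22), (Kim, 10, Echo, 17, Fay, 37), (Kim, 10, Echo, 17, Fay, 7), (Kim, 10, Echo, 17, Fay, 8), (Kim, 10, Echo, 23, Fay, 15), (Kim, 10, Echo, 23, Fay, 22), (Kim, 10, Echo, 23, Fay, 37), (Kim, 10, Echo, 23, Fay, 7), (Kim, 10, Echo, 23, Fay, 8), (Kim, 10, Echo, 25, Fay, 15), (Kim, 10, Echo, 25, Fay, 22), (Kim, 10, Echo, 25, Fay, 37), (Kim, 10, Echo, 25, Fay, 7), (Kim, 10, Echo, 25, Fay, 8)}
Keep only column(s) mname, title, bid (28 duplicate(s) eliminated): {(Dee, Omega, 19), (Dee, Orion, 19), (Fay, Echo, 17), (Fay, Echo, 23), (Fay, Echo, 25), (Hal, Omega, 1), (Hal, Orion, 1), (Mo, Omega, 30), (Mo, Orion, 30), (Sam, Omega, 25), (Sam, Orion, 25)}

{(Dee, Omega, 19), (Dee, Orion, 19), (Fay, Echo, 17), (Fay, Echo, 23), (Fay, Echo, 25), (Hal, Omega, 1), (Hal, Orion, 1), (Mo, Omega, 30), (Mo, Orion, 30), (Sam, Omega, 25), (Sam, Orion, 25)}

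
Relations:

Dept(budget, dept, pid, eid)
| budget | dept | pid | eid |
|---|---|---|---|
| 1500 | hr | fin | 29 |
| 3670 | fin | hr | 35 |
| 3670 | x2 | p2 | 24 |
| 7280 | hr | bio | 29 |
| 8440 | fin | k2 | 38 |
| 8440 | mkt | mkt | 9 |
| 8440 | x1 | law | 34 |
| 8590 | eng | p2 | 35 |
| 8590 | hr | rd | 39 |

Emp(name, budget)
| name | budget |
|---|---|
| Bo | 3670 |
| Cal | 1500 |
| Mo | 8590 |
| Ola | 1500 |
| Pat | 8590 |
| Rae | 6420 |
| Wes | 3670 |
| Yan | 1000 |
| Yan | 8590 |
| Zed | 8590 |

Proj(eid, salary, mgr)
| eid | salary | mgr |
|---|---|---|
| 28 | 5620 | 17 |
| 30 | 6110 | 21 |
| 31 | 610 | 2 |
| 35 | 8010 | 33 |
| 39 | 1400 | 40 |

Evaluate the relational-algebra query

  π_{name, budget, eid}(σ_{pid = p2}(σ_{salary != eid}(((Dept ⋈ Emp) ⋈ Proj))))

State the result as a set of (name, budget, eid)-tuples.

Dept ⋈ Emp (natural join on budget): {(1500, hr, fin, 29, Cal), (1500, hr, fin, 29, Ola), (3670, fin, hr, 35, Bo), (3670, fin, hr, 35, Wes), (3670, x2, p2, 24, Bo), (3670, x2, p2, 24, Wes), (8590, eng, p2, 35, Mo), (8590, eng, p2, 35, Pat), (8590, eng, p2, 35, Yan), (8590, eng, p2, 35, Zed), (8590, hr, rd, 39, Mo), (8590, hr, rd, 39, Pat), (8590, hr, rd, 39, Yan), (8590, hr, rd, 39, Zed)}
(Dept ⋈ Emp) ⋈ Proj (natural join on eid): {(3670, fin, hr, 35, Bo, 8010, 33), (3670, fin, hr, 35, Wes, 8010, 33), (8590, eng, p2, 35, Mo, 8010, 33), (8590, eng, p2, 35, Pat, 8010, 33), (8590, eng, p2, 35, Yan, 8010, 33), (8590, eng, p2, 35, Zed, 8010, 33), (8590, hr, rd, 39, Mo, 1400, 40), (8590, hr, rd, 39, Pat, 1400, 40), (8590, hr, rd, 39, Yan, 1400, 40), (8590, hr, rd, 39, Zed, 1400, 40)}
Selection salary != eid: {(3670, fin, hr, 35, Bo, 8010, 33), (3670, fin, hr, 35, Wes, 8010, 33), (8590, eng, p2, 35, Mo, 8010, 33), (8590, eng, p2, 35, Pat, 8010, 33), (8590, eng, p2, 35, Yan, 8010, 33), (8590, eng, p2, 35, Zed, 8010, 33), (8590, hr, rd, 39, Mo, 1400, 40), (8590, hr, rd, 39, Pat, 1400, 40), (8590, hr, rd, 39, Yan, 1400, 40), (8590, hr, rd, 39, Zed, 1400, 40)}
Selection pid = p2: {(8590, eng, p2, 35, Mo, 8010, 33), (8590, eng, p2, 35, Pat, 8010, 33), (8590, eng, p2, 35, Yan, 8010, 33), (8590, eng, p2, 35, Zed, 8010, 33)}
π[name, budget, eid]: project onto (name, budget, eid) → {(Mo, 8590, 35), (Pat, 8590, 35), (Yan, 8590, 35), (Zed, 8590, 35)}

{(Mo, 8590, 35), (Pat, 8590, 35), (Yan, 8590, 35), (Zed, 8590, 35)}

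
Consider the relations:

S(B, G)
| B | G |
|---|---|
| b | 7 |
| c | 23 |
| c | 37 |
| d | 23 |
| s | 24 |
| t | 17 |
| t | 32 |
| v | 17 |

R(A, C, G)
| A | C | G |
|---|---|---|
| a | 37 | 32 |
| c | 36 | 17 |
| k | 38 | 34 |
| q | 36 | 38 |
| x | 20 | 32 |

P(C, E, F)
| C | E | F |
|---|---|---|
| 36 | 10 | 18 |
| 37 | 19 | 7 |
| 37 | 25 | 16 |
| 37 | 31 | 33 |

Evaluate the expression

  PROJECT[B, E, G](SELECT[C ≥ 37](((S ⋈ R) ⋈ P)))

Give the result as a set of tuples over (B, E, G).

{(t, 19, 32), (t, 25, 32), (t, 31, 32)}

S ⋈ R (natural join on G): {(t, 17, c, 36), (t, 32, a, 37), (t, 32, x, 20), (v, 17, c, 36)}
(S ⋈ R) ⋈ P (natural join on C): {(t, 17, c, 36, 10, 18), (t, 32, a, 37, 19, 7), (t, 32, a, 37, 25, 16), (t, 32, a, 37, 31, 33), (v, 17, c, 36, 10, 18)}
Filtering on C ≥ 37 leaves {(t, 32, a, 37, 19, 7), (t, 32, a, 37, 25, 16), (t, 32, a, 37, 31, 33)}.
π_{B, E, G} gives {(t, 19, 32), (t, 25, 32), (t, 31, 32)}.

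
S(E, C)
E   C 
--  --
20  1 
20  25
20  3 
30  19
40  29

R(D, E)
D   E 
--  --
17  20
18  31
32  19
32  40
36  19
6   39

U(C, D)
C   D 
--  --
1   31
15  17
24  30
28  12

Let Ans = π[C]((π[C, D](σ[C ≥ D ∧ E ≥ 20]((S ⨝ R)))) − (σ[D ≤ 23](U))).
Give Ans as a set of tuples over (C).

S ⋈ R (natural join on E): {(20, 1, 17), (20, 25, 17), (20, 3, 17), (40, 29, 32)}
Filtering on C ≥ D ∧ E ≥ 20 leaves {(20, 25, 17)}.
Keep only column(s) C, D: {(25, 17)}
Filtering on D ≤ 23 leaves {(15, 17), (28, 12)}.
Difference: {(25, 17)} with {(15, 17), (28, 12)} → {(25, 17)}
Keep only column(s) C: {25}

{25}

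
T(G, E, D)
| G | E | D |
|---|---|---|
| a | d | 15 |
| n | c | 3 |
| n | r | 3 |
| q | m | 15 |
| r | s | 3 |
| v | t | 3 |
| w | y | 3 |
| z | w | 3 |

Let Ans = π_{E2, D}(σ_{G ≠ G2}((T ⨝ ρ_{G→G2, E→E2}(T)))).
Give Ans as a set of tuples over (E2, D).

ρ[G→G2, E→E2]: schema becomes (G2, E2, D); tuples unchanged.
Natural join on D: {(a, d, 15, a, d), (a, d, 15, q, m), (n, c, 3, n, c), (n, c, 3, n, r), (n, c, 3, r, s), (n, c, 3, v, t), (n, c, 3, w, y), (n, c, 3, z, w), (n, r, 3, n, c), (n, r, 3, n, r), (n, r, 3, r, s), (n, r, 3, v, t), (n, r, 3, w, y), (n, r, 3, z, w), (q, m, 15, a, d), (q, m, 15, q, m), (r, s, 3, n, c), (r, s, 3, n, r), (r, s, 3, r, s), (r, s, 3, v, t), (r, s, 3, w, y), (r, s, 3, z, w), (v, t, 3, n, c), (v, t, 3, n, r), (v, t, 3, r, s), (v, t, 3, v, t), (v, t, 3, w, y), (v, t, 3, z, w), (w, y, 3, n, c), (w, y, 3, n, r), (w, y, 3, r, s), (w, y, 3, v, t), (w, y, 3, w, y), (w, y, 3, z, w), (z, w, 3, n, c), (z, w, 3, n, r), (z, w, 3, r, s), (z, w, 3, v, t), (z, w, 3, w, y), (z, w, 3, z, w)}
σ[G ≠ G2]: keep tuples satisfying G ≠ G2 → {(a, d, 15, q, m), (n, c, 3, r, s), (n, c, 3, v, t), (n, c, 3, w, y), (n, c, 3, z, w), (n, r, 3, r, s), (n, r, 3, v, t), (n, r, 3, w, y), (n, r, 3, z, w), (q, m, 15, a, d), (r, s, 3, n, c), (r, s, 3, n, r), (r, s, 3, v, t), (r, s, 3, w, y), (r, s, 3, z, w), (v, t, 3, n, c), (v, t, 3, n, r), (v, t, 3, r, s), (v, t, 3, w, y), (v, t, 3, z, w), (w, y, 3, n, c), (w, y, 3, n, r), (w, y, 3, r, s), (w, y, 3, v, t), (w, y, 3, z, w), (z, w, 3, n, c), (z, w, 3, n, r), (z, w, 3, r, s), (z, w, 3, v, t), (z, w, 3, w, y)}
Keep only column(s) E2, D (22 duplicate(s) eliminated): {(c, 3), (d, 15), (m, 15), (r, 3), (s, 3), (t, 3), (w, 3), (y, 3)}

{(c, 3), (d, 15), (m, 15), (r, 3), (s, 3), (t, 3), (w, 3), (y, 3)}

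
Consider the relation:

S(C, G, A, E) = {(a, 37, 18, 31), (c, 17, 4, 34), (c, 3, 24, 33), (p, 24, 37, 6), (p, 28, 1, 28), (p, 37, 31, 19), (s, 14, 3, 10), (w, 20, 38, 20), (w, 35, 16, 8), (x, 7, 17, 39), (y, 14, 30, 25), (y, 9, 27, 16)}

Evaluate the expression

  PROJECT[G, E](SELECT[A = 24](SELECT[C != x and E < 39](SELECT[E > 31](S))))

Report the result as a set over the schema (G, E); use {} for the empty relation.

σ[E > 31]: keep tuples satisfying E > 31 → {(c, 17, 4, 34), (c, 3, 24, 33), (x, 7, 17, 39)}
σ[C != x and E < 39]: keep tuples satisfying C != x and E < 39 → {(c, 17, 4, 34), (c, 3, 24, 33)}
σ[A = 24]: keep tuples satisfying A = 24 → {(c, 3, 24, 33)}
π[G, E]: project onto (G, E) → {(3, 33)}

{(3, 33)}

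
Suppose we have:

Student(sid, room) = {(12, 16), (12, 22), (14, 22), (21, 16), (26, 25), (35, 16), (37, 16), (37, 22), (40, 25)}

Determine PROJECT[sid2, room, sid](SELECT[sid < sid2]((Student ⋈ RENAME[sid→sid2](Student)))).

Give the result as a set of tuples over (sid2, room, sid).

{(14, 22, 12), (21, 16, 12), (35, 16, 12), (35, 16, 21), (37, 16, 12), (37, 16, 21), (37, 16, 35), (37, 22, 12), (37, 22, 14), (40, 25, 26)}

ρ[sid→sid2]: schema becomes (sid2, room); tuples unchanged.
Joining Student and RENAME[sid→sid2](Student) on room yields {(12, 16, 12), (12, 16, 21), (12, 16, 35), (12, 16, 37), (12, 22, 12), (12, 22, 14), (12, 22, 37), (14, 22, 12), (14, 22, 14), (14, 22, 37), (21, 16, 12), (21, 16, 21), (21, 16, 35), (21, 16, 37), (26, 25, 26), (26, 25, 40), (35, 16, 12), (35, 16, 21), (35, 16, 35), (35, 16, 37), (37, 16, 12), (37, 16, 21), (37, 16, 35), (37, 16, 37), (37, 22, 12), (37, 22, 14), (37, 22, 37), (40, 25, 26), (40, 25, 40)}.
Filtering on sid < sid2 leaves {(12, 16, 21), (12, 16, 35), (12, 16, 37), (12, 22, 14), (12, 22, 37), (14, 22, 37), (21, 16, 35), (21, 16, 37), (26, 25, 40), (35, 16, 37)}.
Keep only column(s) sid2, room, sid: {(14, 22, 12), (21, 16, 12), (35, 16, 12), (35, 16, 21), (37, 16, 12), (37, 16, 21), (37, 16, 35), (37, 22, 12), (37, 22, 14), (40, 25, 26)}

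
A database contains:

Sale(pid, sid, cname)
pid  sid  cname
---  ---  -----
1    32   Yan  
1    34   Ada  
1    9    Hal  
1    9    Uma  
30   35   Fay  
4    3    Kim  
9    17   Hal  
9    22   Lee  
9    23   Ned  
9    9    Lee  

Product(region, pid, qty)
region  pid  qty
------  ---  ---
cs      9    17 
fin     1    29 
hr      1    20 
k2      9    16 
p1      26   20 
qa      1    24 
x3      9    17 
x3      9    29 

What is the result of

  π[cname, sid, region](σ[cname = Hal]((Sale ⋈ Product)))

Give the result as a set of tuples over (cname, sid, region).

{(Hal, 17, cs), (Hal, 17, k2), (Hal, 17, x3), (Hal, 9, fin), (Hal, 9, hr), (Hal, 9, qa)}

Natural join on pid: {(1, 32, Yan, fin, 29), (1, 32, Yan, hr, 20), (1, 32, Yan, qa, 24), (1, 34, Ada, fin, 29), (1, 34, Ada, hr, 20), (1, 34, Ada, qa, 24), (1, 9, Hal, fin, 29), (1, 9, Hal, hr, 20), (1, 9, Hal, qa, 24), (1, 9, Uma, fin, 29), (1, 9, Uma, hr, 20), (1, 9, Uma, qa, 24), (9, 17, Hal, cs, 17), (9, 17, Hal, k2, 16), (9, 17, Hal, x3, 17), (9, 17, Hal, x3, 29), (9, 22, Lee, cs, 17), (9, 22, Lee, k2, 16), (9, 22, Lee, x3, 17), (9, 22, Lee, x3, 29), (9, 23, Ned, cs, 17), (9, 23, Ned, k2, 16), (9, 23, Ned, x3, 17), (9, 23, Ned, x3, 29), (9, 9, Lee, cs, 17), (9, 9, Lee, k2, 16), (9, 9, Lee, x3, 17), (9, 9, Lee, x3, 29)}
Apply σ_{cname = Hal}; surviving tuples: {(1, 9, Hal, fin, 29), (1, 9, Hal, hr, 20), (1, 9, Hal, qa, 24), (9, 17, Hal, cs, 17), (9, 17, Hal, k2, 16), (9, 17, Hal, x3, 17), (9, 17, Hal, x3, 29)}
Keep only column(s) cname, sid, region (1 duplicate(s) eliminated): {(Hal, 17, cs), (Hal, 17, k2), (Hal, 17, x3), (Hal, 9, fin), (Hal, 9, hr), (Hal, 9, qa)}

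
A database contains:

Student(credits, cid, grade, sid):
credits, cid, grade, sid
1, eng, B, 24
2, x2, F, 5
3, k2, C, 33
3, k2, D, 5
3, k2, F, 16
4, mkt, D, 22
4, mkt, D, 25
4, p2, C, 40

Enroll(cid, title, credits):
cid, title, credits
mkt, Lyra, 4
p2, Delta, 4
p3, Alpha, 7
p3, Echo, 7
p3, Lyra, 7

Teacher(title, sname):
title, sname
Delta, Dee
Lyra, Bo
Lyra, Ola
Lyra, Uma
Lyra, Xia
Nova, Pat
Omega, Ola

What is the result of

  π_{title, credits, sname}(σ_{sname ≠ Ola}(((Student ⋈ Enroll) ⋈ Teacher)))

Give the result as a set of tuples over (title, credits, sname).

{(Delta, 4, Dee), (Lyra, 4, Bo), (Lyra, 4, Uma), (Lyra, 4, Xia)}

Natural join on credits, cid: {(4, mkt, D, 22, Lyra), (4, mkt, D, 25, Lyra), (4, p2, C, 40, Delta)}
Natural join on title: {(4, mkt, D, 22, Lyra, Bo), (4, mkt, D, 22, Lyra, Ola), (4, mkt, D, 22, Lyra, Uma), (4, mkt, D, 22, Lyra, Xia), (4, mkt, D, 25, Lyra, Bo), (4, mkt, D, 25, Lyra, Ola), (4, mkt, D, 25, Lyra, Uma), (4, mkt, D, 25, Lyra, Xia), (4, p2, C, 40, Delta, Dee)}
Selection sname ≠ Ola: {(4, mkt, D, 22, Lyra, Bo), (4, mkt, D, 22, Lyra, Uma), (4, mkt, D, 22, Lyra, Xia), (4, mkt, D, 25, Lyra, Bo), (4, mkt, D, 25, Lyra, Uma), (4, mkt, D, 25, Lyra, Xia), (4, p2, C, 40, Delta, Dee)}
Projecting to title, credits, sname (3 duplicate(s) eliminated): {(Delta, 4, Dee), (Lyra, 4, Bo), (Lyra, 4, Uma), (Lyra, 4, Xia)}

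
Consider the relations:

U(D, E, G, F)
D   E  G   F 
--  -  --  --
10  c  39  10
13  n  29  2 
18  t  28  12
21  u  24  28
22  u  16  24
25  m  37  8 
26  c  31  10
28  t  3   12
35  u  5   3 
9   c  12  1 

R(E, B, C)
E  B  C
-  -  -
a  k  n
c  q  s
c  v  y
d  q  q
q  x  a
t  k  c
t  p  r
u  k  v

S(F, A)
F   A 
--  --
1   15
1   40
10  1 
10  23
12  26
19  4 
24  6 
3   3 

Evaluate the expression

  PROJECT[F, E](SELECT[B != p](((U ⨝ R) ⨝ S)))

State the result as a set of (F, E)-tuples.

{(1, c), (10, c), (12, t), (24, u), (3, u)}

Natural join on E: {(10, c, 39, 10, q, s), (10, c, 39, 10, v, y), (18, t, 28, 12, k, c), (18, t, 28, 12, p, r), (21, u, 24, 28, k, v), (22, u, 16, 24, k, v), (26, c, 31, 10, q, s), (26, c, 31, 10, v, y), (28, t, 3, 12, k, c), (28, t, 3, 12, p, r), (35, u, 5, 3, k, v), (9, c, 12, 1, q, s), (9, c, 12, 1, v, y)}
Natural join on F: {(10, c, 39, 10, q, s, 1), (10, c, 39, 10, q, s, 23), (10, c, 39, 10, v, y, 1), (10, c, 39, 10, v, y, 23), (18, t, 28, 12, k, c, 26), (18, t, 28, 12, p, r, 26), (22, u, 16, 24, k, v, 6), (26, c, 31, 10, q, s, 1), (26, c, 31, 10, q, s, 23), (26, c, 31, 10, v, y, 1), (26, c, 31, 10, v, y, 23), (28, t, 3, 12, k, c, 26), (28, t, 3, 12, p, r, 26), (35, u, 5, 3, k, v, 3), (9, c, 12, 1, q, s, 15), (9, c, 12, 1, q, s, 40), (9, c, 12, 1, v, y, 15), (9, c, 12, 1, v, y, 40)}
Selection B != p: {(10, c, 39, 10, q, s, 1), (10, c, 39, 10, q, s, 23), (10, c, 39, 10, v, y, 1), (10, c, 39, 10, v, y, 23), (18, t, 28, 12, k, c, 26), (22, u, 16, 24, k, v, 6), (26, c, 31, 10, q, s, 1), (26, c, 31, 10, q, s, 23), (26, c, 31, 10, v, y, 1), (26, c, 31, 10, v, y, 23), (28, t, 3, 12, k, c, 26), (35, u, 5, 3, k, v, 3), (9, c, 12, 1, q, s, 15), (9, c, 12, 1, q, s, 40), (9, c, 12, 1, v, y, 15), (9, c, 12, 1, v, y, 40)}
Keep only column(s) F, E (11 duplicate(s) eliminated): {(1, c), (10, c), (12, t), (24, u), (3, u)}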